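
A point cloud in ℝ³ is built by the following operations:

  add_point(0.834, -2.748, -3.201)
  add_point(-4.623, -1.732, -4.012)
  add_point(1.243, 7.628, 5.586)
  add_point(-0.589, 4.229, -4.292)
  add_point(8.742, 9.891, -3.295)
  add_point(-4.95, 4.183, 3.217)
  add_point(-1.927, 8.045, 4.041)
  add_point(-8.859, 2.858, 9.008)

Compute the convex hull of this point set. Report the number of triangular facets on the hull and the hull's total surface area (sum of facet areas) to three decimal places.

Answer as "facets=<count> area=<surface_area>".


8 of the 8 inputs are extreme points: [0, 1, 2, 3, 4, 5, 6, 7].

Facet areas (half cross-product norm):
  f1: (p3, p0, p4) → 37.4217
  f2: (p1, p0, p7) → 39.5782
  f3: (p1, p3, p0) → 18.6100
  f4: (p2, p0, p7) → 78.5900
  f5: (p2, p0, p4) → 76.3163
  f6: (p6, p3, p4) → 50.0035
  f7: (p6, p2, p7) → 16.6507
  f8: (p6, p2, p4) → 20.5263
  f9: (p5, p6, p7) → 16.6045
  f10: (p5, p6, p3) → 21.2927
  f11: (p5, p1, p7) → 28.1566
  f12: (p5, p1, p3) → 29.6381
Σ area = 433.389

Euler: V−E+F = 8−18+12 = 2.

facets=12 area=433.389


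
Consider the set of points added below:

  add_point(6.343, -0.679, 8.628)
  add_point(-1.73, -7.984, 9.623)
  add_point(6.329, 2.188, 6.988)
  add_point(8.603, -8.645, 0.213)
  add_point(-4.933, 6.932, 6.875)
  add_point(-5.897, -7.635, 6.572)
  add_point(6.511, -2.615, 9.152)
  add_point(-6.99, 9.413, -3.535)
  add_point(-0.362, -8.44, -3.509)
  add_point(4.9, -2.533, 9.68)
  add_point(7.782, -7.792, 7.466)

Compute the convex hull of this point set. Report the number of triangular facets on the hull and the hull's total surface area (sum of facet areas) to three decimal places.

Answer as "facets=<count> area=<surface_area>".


facets=18 area=793.934

Points on the hull: [0, 1, 2, 3, 4, 5, 6, 7, 8, 9, 10] (11 of 11).

Facet areas (half cross-product norm):
  f1: (p2, p3, p7) → 118.2495
  f2: (p6, p0, p9) → 1.7064
  f3: (p6, p2, p0) → 0.8770
  f4: (p8, p3, p7) → 86.8842
  f5: (p8, p5, p7) → 106.7958
  f6: (p4, p5, p7) → 78.0376
  f7: (p4, p2, p7) → 64.0938
  f8: (p4, p0, p9) → 17.6538
  f9: (p4, p2, p0) → 18.9401
  f10: (p10, p6, p9) → 4.4370
  f11: (p10, p2, p3) → 36.9683
  f12: (p10, p6, p2) → 10.1060
  f13: (p1, p10, p9) → 27.0039
  f14: (p1, p4, p9) → 59.4008
  f15: (p1, p4, p5) → 37.7923
  f16: (p1, p10, p3) → 33.9019
  f17: (p1, p8, p3) → 61.4787
  f18: (p1, p8, p5) → 29.6071
Σ area = 793.934

Euler: V−E+F = 11−27+18 = 2.


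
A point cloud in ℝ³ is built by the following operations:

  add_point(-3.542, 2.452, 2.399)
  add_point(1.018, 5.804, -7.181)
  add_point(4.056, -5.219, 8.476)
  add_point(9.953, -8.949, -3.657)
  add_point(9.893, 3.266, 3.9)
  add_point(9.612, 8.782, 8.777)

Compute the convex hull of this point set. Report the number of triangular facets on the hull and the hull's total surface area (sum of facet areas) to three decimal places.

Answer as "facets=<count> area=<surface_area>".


facets=8 area=622.023

6 of the 6 inputs are extreme points: [0, 1, 2, 3, 4, 5].

Area of each hull facet:
  f1: (p1, p3, p0) → 95.6090
  f2: (p1, p5, p0) → 88.0553
  f3: (p2, p3, p0) → 86.7048
  f4: (p2, p5, p0) → 87.7913
  f5: (p2, p5, p3) → 104.7999
  f6: (p4, p5, p3) → 9.1236
  f7: (p4, p1, p3) → 100.2346
  f8: (p4, p1, p5) → 49.7048
Σ area = 622.023

Euler characteristic 6−12+8 = 2 ✓


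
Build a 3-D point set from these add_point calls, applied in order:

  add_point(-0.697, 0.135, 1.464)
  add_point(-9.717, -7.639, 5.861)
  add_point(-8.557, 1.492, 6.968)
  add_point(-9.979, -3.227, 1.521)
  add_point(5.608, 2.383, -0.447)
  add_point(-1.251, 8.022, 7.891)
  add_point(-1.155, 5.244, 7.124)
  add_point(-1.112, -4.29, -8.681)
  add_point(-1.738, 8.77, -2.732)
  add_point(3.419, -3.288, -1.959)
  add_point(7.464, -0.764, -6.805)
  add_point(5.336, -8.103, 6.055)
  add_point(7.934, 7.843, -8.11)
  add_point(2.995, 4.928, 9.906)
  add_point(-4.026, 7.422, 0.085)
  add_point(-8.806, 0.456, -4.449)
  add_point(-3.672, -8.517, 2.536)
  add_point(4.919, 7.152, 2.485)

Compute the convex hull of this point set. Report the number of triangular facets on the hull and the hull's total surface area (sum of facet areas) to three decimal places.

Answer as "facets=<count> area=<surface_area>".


Hull vertices (14/18): indices [1, 2, 3, 5, 7, 8, 10, 11, 12, 13, 14, 15, 16, 17].

Triangle areas on the boundary:
  f1: (p11, p13, p12) → 128.5647
  f2: (p7, p11, p16) → 58.8696
  f3: (p1, p7, p16) → 34.8571
  f4: (p1, p11, p16) → 26.1497
  f5: (p1, p11, p13) → 101.8381
  f6: (p10, p11, p12) → 51.1240
  f7: (p10, p7, p12) → 38.0224
  f8: (p10, p7, p11) → 70.0486
  f9: (p15, p7, p12) → 75.4321
  f10: (p15, p1, p3) → 6.8780
  f11: (p15, p1, p7) → 65.2928
  f12: (p17, p13, p12) → 9.6530
  f13: (p17, p5, p12) → 25.6090
  f14: (p17, p5, p13) → 21.3934
  f15: (p8, p5, p12) → 53.2450
  f16: (p8, p5, p14) → 14.2660
  f17: (p8, p15, p12) → 55.6900
  f18: (p8, p15, p14) → 18.1710
  f19: (p2, p1, p13) → 52.2480
  f20: (p2, p5, p13) → 26.9553
  f21: (p2, p1, p3) → 22.6952
  f22: (p2, p5, p14) → 37.7417
  f23: (p2, p15, p3) → 25.2386
  f24: (p2, p15, p14) → 46.0074
Σ area = 1065.991

Check V−E+F: 14 − 36 + 24 = 2.

facets=24 area=1065.991


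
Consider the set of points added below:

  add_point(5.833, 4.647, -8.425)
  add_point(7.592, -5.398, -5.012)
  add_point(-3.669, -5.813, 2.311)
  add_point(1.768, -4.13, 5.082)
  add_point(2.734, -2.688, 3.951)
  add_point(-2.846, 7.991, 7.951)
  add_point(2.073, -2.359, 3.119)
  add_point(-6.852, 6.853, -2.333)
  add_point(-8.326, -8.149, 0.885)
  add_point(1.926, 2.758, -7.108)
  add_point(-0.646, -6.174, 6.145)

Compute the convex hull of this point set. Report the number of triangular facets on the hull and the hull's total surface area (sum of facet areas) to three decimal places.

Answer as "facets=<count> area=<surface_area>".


facets=14 area=713.307

Extreme-point indices: [0, 1, 3, 4, 5, 7, 8, 9, 10] — 9 of 11 on the boundary.

Per-facet area ½‖(b−a)×(c−a)‖:
  f1: (p7, p5, p8) → 85.3605
  f2: (p7, p0, p5) → 78.6933
  f3: (p10, p1, p8) → 66.0188
  f4: (p10, p5, p8) → 67.9684
  f5: (p9, p1, p8) → 82.7591
  f6: (p9, p0, p1) → 22.9295
  f7: (p9, p7, p8) → 81.5640
  f8: (p9, p7, p0) → 18.1631
  f9: (p4, p0, p1) → 56.6615
  f10: (p4, p0, p5) → 93.2381
  f11: (p3, p10, p5) → 21.5210
  f12: (p3, p4, p5) → 12.8612
  f13: (p3, p10, p1) → 16.1047
  f14: (p3, p4, p1) → 9.4642
Σ area = 713.307

Euler characteristic 9−21+14 = 2 ✓


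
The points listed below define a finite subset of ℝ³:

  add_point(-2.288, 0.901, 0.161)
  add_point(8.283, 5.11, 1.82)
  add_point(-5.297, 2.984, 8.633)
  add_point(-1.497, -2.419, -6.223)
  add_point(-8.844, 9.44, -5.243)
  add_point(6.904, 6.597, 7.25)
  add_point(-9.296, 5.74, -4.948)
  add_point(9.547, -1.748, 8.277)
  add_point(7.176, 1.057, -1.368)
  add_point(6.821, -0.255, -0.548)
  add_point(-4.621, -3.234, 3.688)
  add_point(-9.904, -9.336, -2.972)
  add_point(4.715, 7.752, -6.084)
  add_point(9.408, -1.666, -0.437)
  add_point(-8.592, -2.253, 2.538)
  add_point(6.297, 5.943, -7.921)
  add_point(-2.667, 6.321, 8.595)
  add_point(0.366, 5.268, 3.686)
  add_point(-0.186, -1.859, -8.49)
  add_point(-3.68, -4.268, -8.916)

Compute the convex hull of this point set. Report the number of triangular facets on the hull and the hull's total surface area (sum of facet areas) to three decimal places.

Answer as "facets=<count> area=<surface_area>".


facets=26 area=1099.820

Hull vertices (15/20): indices [1, 2, 4, 5, 6, 7, 10, 11, 12, 13, 14, 15, 16, 18, 19].

Triangle areas on the boundary:
  f1: (p10, p7, p11) → 53.4376
  f2: (p10, p2, p11) → 24.6546
  f3: (p10, p2, p7) → 58.6103
  f4: (p14, p2, p11) → 12.0343
  f5: (p14, p2, p4) → 60.6565
  f6: (p13, p7, p11) → 90.4202
  f7: (p19, p15, p4) → 97.7542
  f8: (p19, p13, p11) → 75.7902
  f9: (p1, p13, p7) → 30.0475
  f10: (p1, p13, p15) → 35.3679
  f11: (p6, p14, p11) → 49.2349
  f12: (p6, p14, p4) → 13.1690
  f13: (p6, p19, p11) → 60.5125
  f14: (p6, p19, p4) → 15.4208
  f15: (p18, p13, p15) → 53.7036
  f16: (p18, p19, p15) → 5.9153
  f17: (p18, p19, p13) → 19.0724
  f18: (p16, p2, p4) → 32.7621
  f19: (p16, p2, p7) → 30.9979
  f20: (p12, p15, p4) → 16.0947
  f21: (p12, p1, p15) → 13.5572
  f22: (p5, p12, p1) → 20.0028
  f23: (p5, p1, p7) → 25.0004
  f24: (p5, p16, p7) → 41.2162
  f25: (p5, p16, p4) → 72.1231
  f26: (p5, p12, p4) → 92.2640
Σ area = 1099.820

Euler characteristic 15−39+26 = 2 ✓


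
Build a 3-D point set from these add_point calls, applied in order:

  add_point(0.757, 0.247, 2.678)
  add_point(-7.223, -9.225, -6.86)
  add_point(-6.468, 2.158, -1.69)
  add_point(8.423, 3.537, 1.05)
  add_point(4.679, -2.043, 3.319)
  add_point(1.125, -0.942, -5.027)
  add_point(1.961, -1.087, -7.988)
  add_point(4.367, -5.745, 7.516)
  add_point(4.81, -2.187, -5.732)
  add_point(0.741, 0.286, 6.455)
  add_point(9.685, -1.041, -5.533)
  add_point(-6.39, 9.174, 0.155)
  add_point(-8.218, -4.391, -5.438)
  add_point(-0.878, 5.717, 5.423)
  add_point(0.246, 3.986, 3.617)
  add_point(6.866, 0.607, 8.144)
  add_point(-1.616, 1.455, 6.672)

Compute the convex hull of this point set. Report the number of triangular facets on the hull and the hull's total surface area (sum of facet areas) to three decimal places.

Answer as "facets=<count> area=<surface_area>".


facets=16 area=800.138

10 of the 17 inputs are extreme points: [1, 3, 6, 7, 10, 11, 12, 13, 15, 16].

Per-facet area ½‖(b−a)×(c−a)‖:
  f1: (p7, p15, p10) → 47.8178
  f2: (p6, p11, p12) → 77.5310
  f3: (p6, p11, p10) → 58.9781
  f4: (p3, p11, p10) → 61.4673
  f5: (p3, p15, p10) → 26.4502
  f6: (p1, p7, p10) → 128.3709
  f7: (p1, p6, p12) → 28.2305
  f8: (p1, p6, p10) → 36.3200
  f9: (p16, p7, p15) → 28.4430
  f10: (p16, p11, p12) → 77.0571
  f11: (p16, p1, p12) → 33.1885
  f12: (p16, p1, p7) → 83.6859
  f13: (p13, p16, p11) → 16.7568
  f14: (p13, p16, p15) → 19.4686
  f15: (p13, p3, p11) → 40.1778
  f16: (p13, p3, p15) → 36.1947
Σ area = 800.138

Check V−E+F: 10 − 24 + 16 = 2.


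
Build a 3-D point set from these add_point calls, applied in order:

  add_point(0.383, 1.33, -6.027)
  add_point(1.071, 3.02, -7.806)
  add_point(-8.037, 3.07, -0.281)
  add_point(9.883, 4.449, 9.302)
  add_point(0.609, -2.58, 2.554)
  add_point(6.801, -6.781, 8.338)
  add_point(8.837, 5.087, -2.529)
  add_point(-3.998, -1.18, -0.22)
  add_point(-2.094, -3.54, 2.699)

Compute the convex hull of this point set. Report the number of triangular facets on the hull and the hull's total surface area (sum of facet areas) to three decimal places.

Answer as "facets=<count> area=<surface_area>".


facets=12 area=563.358

Hull vertices (8/9): indices [0, 1, 2, 3, 5, 6, 7, 8].

Facet areas (half cross-product norm):
  f1: (p5, p3, p2) → 112.0860
  f2: (p8, p5, p2) → 24.3654
  f3: (p6, p3, p2) → 101.8183
  f4: (p6, p1, p2) → 54.6482
  f5: (p6, p5, p3) → 69.3924
  f6: (p6, p1, p5) → 77.5048
  f7: (p7, p8, p2) → 8.4956
  f8: (p0, p1, p5) → 14.3225
  f9: (p0, p8, p5) → 52.5001
  f10: (p0, p7, p8) → 14.4724
  f11: (p0, p1, p2) → 11.4407
  f12: (p0, p7, p2) → 22.3117
Σ area = 563.358

Euler: V−E+F = 8−18+12 = 2.


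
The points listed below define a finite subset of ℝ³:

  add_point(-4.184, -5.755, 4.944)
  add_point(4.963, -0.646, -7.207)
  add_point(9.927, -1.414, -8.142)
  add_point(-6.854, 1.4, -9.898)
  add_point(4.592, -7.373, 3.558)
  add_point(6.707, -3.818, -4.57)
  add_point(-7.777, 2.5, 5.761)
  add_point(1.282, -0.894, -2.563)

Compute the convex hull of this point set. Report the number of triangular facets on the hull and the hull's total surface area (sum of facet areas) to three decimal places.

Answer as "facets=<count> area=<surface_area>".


facets=8 area=545.307

6 of the 8 inputs are extreme points: [0, 2, 3, 4, 5, 6].

Triangle areas on the boundary:
  f1: (p4, p2, p6) → 112.0267
  f2: (p3, p2, p6) → 134.4169
  f3: (p0, p4, p6) → 33.7160
  f4: (p0, p3, p6) → 69.9510
  f5: (p0, p3, p4) → 75.0233
  f6: (p5, p4, p2) → 10.4150
  f7: (p5, p3, p2) → 41.1626
  f8: (p5, p3, p4) → 68.5954
Σ area = 545.307

Euler: V−E+F = 6−12+8 = 2.


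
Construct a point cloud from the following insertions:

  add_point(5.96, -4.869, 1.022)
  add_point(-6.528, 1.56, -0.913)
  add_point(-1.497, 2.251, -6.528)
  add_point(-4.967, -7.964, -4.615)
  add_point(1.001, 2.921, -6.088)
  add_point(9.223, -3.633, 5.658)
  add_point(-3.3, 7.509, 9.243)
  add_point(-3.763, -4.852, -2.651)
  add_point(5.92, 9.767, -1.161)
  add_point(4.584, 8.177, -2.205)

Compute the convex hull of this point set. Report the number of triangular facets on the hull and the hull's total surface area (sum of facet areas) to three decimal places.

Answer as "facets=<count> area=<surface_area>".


facets=12 area=658.807

8 of the 10 inputs are extreme points: [0, 1, 2, 3, 4, 5, 6, 8].

Area of each hull facet:
  f1: (p6, p8, p1) → 80.0671
  f2: (p6, p8, p5) → 102.4664
  f3: (p3, p6, p1) → 44.5979
  f4: (p3, p6, p5) → 147.5676
  f5: (p0, p3, p5) → 16.6362
  f6: (p0, p4, p3) → 65.0250
  f7: (p0, p8, p5) → 42.7522
  f8: (p0, p4, p8) → 56.8169
  f9: (p2, p3, p1) → 37.5419
  f10: (p2, p4, p3) → 12.3592
  f11: (p2, p8, p1) → 44.4096
  f12: (p2, p4, p8) → 8.5668
Σ area = 658.807

Euler characteristic 8−18+12 = 2 ✓


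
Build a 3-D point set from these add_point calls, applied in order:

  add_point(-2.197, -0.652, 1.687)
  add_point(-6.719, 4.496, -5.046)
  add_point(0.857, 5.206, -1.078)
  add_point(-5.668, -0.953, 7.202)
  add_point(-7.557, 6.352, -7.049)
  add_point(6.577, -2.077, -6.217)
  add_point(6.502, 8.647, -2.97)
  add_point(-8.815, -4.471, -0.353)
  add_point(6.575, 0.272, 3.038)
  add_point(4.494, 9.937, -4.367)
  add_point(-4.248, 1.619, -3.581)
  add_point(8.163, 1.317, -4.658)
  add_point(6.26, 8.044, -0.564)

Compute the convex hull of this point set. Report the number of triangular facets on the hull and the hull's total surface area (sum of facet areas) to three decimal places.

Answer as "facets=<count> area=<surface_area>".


Extreme-point indices: [3, 4, 5, 6, 7, 8, 9, 11, 12] — 9 of 13 on the boundary.

Triangle areas on the boundary:
  f1: (p3, p4, p7) → 56.8030
  f2: (p5, p4, p7) → 97.6773
  f3: (p6, p12, p11) → 9.5987
  f4: (p9, p3, p4) → 102.1807
  f5: (p9, p12, p3) → 36.5743
  f6: (p9, p6, p12) → 2.9221
  f7: (p9, p5, p4) → 78.4406
  f8: (p9, p5, p11) → 14.7961
  f9: (p9, p6, p11) → 9.2865
  f10: (p8, p5, p11) → 15.8075
  f11: (p8, p12, p11) → 29.0190
  f12: (p8, p12, p3) → 54.7060
  f13: (p8, p3, p7) → 57.5774
  f14: (p8, p5, p7) → 75.6441
Σ area = 641.033

Check V−E+F: 9 − 21 + 14 = 2.

facets=14 area=641.033


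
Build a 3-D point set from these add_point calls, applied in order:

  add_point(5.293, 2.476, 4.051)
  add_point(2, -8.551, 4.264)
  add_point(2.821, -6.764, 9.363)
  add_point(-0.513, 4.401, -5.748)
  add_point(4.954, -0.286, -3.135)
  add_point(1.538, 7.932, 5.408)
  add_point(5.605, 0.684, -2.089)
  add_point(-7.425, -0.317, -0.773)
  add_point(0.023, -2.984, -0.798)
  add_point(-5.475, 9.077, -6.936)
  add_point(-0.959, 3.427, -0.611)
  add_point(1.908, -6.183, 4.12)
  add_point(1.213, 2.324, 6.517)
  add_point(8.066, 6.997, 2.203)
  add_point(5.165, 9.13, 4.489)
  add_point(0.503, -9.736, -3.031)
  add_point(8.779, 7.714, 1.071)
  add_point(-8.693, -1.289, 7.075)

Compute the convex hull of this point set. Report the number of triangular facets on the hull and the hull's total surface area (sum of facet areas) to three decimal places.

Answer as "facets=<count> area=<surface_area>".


facets=22 area=838.261

Extreme-point indices: [1, 2, 3, 4, 5, 6, 7, 9, 13, 14, 15, 16, 17] — 13 of 18 on the boundary.

Triangle areas on the boundary:
  f1: (p5, p9, p17) → 96.6931
  f2: (p5, p2, p17) → 84.0570
  f3: (p7, p15, p17) → 49.2512
  f4: (p7, p9, p17) → 34.4393
  f5: (p7, p9, p15) → 64.9586
  f6: (p14, p5, p2) → 28.8324
  f7: (p14, p9, p16) → 40.3713
  f8: (p14, p5, p9) → 27.2463
  f9: (p3, p9, p15) → 33.3323
  f10: (p3, p4, p15) → 38.7124
  f11: (p3, p9, p16) → 36.7067
  f12: (p3, p4, p16) → 37.4873
  f13: (p1, p15, p17) → 49.4418
  f14: (p1, p2, p17) → 34.9382
  f15: (p1, p2, p16) → 48.0669
  f16: (p13, p2, p16) → 6.0493
  f17: (p13, p14, p16) → 2.8343
  f18: (p13, p14, p2) → 34.9029
  f19: (p6, p4, p15) → 5.5988
  f20: (p6, p1, p15) → 41.7827
  f21: (p6, p4, p16) → 2.3573
  f22: (p6, p1, p16) → 40.2011
Σ area = 838.261

Euler characteristic 13−33+22 = 2 ✓


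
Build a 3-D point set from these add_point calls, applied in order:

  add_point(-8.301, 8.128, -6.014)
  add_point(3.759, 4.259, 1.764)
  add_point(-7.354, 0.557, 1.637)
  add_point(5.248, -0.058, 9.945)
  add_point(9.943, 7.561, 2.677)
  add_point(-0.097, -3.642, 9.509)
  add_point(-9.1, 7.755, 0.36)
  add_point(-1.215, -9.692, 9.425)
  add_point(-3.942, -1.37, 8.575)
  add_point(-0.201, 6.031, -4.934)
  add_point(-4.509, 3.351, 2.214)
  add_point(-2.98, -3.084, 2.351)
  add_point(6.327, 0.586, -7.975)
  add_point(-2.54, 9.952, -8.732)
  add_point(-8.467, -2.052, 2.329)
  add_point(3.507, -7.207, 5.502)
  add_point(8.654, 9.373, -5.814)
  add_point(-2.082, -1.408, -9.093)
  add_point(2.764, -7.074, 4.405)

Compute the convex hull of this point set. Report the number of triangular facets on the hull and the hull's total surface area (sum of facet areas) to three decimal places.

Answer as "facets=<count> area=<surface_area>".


Points on the hull: [0, 3, 4, 5, 6, 7, 8, 12, 13, 14, 15, 16, 17, 18] (14 of 19).

Triangle areas on the boundary:
  f1: (p13, p4, p6) → 96.6190
  f2: (p3, p4, p6) → 104.7199
  f3: (p14, p17, p7) → 80.8012
  f4: (p15, p3, p4) → 47.1662
  f5: (p15, p3, p7) → 28.1395
  f6: (p0, p13, p6) → 18.0744
  f7: (p0, p13, p17) → 36.7023
  f8: (p0, p14, p6) → 31.2762
  f9: (p0, p14, p17) → 69.1914
  f10: (p16, p13, p4) → 46.6775
  f11: (p8, p3, p6) → 57.9603
  f12: (p8, p14, p6) → 38.5707
  f13: (p8, p14, p7) → 33.5332
  f14: (p18, p17, p7) → 42.9487
  f15: (p18, p15, p7) → 4.3734
  f16: (p12, p13, p17) → 48.6228
  f17: (p12, p16, p13) → 52.3637
  f18: (p12, p18, p17) → 63.3888
  f19: (p12, p18, p15) → 7.9914
  f20: (p12, p15, p4) → 96.9678
  f21: (p12, p16, p4) → 40.9146
  f22: (p5, p3, p7) → 14.2133
  f23: (p5, p8, p7) → 13.2326
  f24: (p5, p8, p3) → 13.2465
Σ area = 1087.695

Euler: V−E+F = 14−36+24 = 2.

facets=24 area=1087.695


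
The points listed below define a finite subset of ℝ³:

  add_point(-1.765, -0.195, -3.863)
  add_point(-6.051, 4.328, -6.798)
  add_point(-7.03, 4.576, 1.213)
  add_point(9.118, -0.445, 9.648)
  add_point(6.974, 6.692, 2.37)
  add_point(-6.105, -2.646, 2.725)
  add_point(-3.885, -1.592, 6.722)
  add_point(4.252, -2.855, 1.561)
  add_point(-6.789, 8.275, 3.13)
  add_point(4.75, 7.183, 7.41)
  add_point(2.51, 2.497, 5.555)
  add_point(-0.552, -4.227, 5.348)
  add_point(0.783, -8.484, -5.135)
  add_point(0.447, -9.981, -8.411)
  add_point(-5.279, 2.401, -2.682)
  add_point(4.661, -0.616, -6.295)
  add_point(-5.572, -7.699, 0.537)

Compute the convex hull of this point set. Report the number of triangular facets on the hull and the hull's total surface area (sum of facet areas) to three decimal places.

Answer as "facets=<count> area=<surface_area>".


facets=20 area=876.504

Hull vertices (12/17): indices [1, 2, 3, 4, 5, 6, 8, 9, 11, 13, 15, 16].

Facet areas (half cross-product norm):
  f1: (p16, p13, p3) → 103.2061
  f2: (p1, p8, p2) → 14.8172
  f3: (p1, p16, p2) → 49.7345
  f4: (p1, p16, p13) → 75.6534
  f5: (p1, p4, p8) → 73.3218
  f6: (p9, p4, p3) → 25.0596
  f7: (p9, p4, p8) → 34.0891
  f8: (p6, p9, p3) → 54.1818
  f9: (p6, p9, p8) → 60.3337
  f10: (p15, p1, p13) → 61.9075
  f11: (p15, p1, p4) → 68.2166
  f12: (p15, p13, p3) → 82.4657
  f13: (p15, p4, p3) → 59.7289
  f14: (p11, p16, p3) → 14.5371
  f15: (p11, p6, p3) → 23.7220
  f16: (p11, p6, p16) → 17.3454
  f17: (p5, p6, p8) → 25.0241
  f18: (p5, p6, p16) → 11.2657
  f19: (p5, p8, p2) → 10.0803
  f20: (p5, p16, p2) → 11.8132
Σ area = 876.504

Euler characteristic 12−30+20 = 2 ✓


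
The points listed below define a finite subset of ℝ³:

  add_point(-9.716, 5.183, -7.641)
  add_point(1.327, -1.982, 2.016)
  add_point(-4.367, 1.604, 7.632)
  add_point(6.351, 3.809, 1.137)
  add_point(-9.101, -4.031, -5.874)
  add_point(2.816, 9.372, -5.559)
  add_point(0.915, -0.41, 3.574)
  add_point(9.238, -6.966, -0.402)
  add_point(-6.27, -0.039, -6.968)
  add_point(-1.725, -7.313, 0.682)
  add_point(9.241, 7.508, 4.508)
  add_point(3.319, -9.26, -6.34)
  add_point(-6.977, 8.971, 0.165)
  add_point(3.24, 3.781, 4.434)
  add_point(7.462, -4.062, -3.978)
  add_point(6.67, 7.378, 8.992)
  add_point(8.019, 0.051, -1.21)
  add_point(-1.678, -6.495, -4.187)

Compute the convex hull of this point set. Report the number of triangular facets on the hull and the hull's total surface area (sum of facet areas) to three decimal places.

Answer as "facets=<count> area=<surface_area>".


facets=20 area=1046.441

Hull vertices (12/18): indices [0, 2, 4, 5, 7, 9, 10, 11, 12, 14, 15, 16].

Per-facet area ½‖(b−a)×(c−a)‖:
  f1: (p5, p11, p0) → 119.2560
  f2: (p14, p5, p11) → 44.6785
  f3: (p4, p11, p0) → 57.1135
  f4: (p4, p2, p0) → 71.2051
  f5: (p12, p5, p0) → 50.9853
  f6: (p12, p2, p0) → 45.4536
  f7: (p16, p5, p10) → 51.1502
  f8: (p16, p14, p5) → 26.2644
  f9: (p7, p14, p11) → 17.4103
  f10: (p7, p16, p10) → 24.8874
  f11: (p7, p16, p14) → 12.3040
  f12: (p9, p7, p11) → 37.6444
  f13: (p9, p7, p2) → 61.7647
  f14: (p9, p4, p11) → 46.0676
  f15: (p9, p4, p2) → 60.3512
  f16: (p15, p7, p10) → 38.2096
  f17: (p15, p7, p2) → 103.2847
  f18: (p15, p12, p2) → 67.6973
  f19: (p15, p5, p10) → 27.7154
  f20: (p15, p12, p5) → 82.9979
Σ area = 1046.441

Euler characteristic 12−30+20 = 2 ✓


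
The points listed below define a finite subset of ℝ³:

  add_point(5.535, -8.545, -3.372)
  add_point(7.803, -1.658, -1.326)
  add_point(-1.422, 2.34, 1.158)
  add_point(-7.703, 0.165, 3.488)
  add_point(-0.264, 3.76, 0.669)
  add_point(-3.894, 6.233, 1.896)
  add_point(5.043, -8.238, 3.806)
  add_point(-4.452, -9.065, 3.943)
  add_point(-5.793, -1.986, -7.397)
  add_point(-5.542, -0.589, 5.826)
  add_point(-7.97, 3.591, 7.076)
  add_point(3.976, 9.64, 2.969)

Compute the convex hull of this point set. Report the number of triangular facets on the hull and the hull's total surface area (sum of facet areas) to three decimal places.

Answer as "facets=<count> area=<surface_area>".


facets=14 area=714.440

9 of the 12 inputs are extreme points: [0, 1, 3, 5, 6, 7, 8, 10, 11].

Triangle areas on the boundary:
  f1: (p0, p8, p1) → 51.2804
  f2: (p0, p8, p7) → 74.7447
  f3: (p6, p7, p10) → 63.2918
  f4: (p6, p0, p1) → 25.9692
  f5: (p6, p0, p7) → 34.2152
  f6: (p5, p8, p10) → 43.5718
  f7: (p3, p7, p10) → 18.8187
  f8: (p3, p8, p10) → 15.2138
  f9: (p3, p8, p7) → 54.1276
  f10: (p11, p6, p10) → 115.4243
  f11: (p11, p6, p1) → 51.6607
  f12: (p11, p5, p10) → 25.0244
  f13: (p11, p8, p1) → 93.7538
  f14: (p11, p5, p8) → 47.3433
Σ area = 714.440

Check V−E+F: 9 − 21 + 14 = 2.


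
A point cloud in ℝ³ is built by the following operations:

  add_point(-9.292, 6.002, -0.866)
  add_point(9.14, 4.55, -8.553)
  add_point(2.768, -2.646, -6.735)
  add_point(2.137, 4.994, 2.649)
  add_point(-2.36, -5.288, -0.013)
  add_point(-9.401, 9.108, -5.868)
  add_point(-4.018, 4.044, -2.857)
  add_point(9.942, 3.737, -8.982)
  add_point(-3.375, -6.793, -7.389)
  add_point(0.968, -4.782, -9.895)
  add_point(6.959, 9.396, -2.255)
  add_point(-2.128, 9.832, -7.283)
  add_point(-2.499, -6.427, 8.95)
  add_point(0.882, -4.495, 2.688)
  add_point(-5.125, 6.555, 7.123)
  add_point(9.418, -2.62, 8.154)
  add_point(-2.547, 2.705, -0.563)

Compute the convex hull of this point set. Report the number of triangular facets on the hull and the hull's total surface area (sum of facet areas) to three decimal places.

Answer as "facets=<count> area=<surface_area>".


facets=18 area=1135.891

11 of the 17 inputs are extreme points: [0, 1, 5, 7, 8, 9, 10, 11, 12, 14, 15].

Area of each hull facet:
  f1: (p9, p8, p5) → 46.1052
  f2: (p0, p14, p5) → 18.2252
  f3: (p0, p14, p12) → 59.6474
  f4: (p0, p8, p5) → 45.5712
  f5: (p0, p12, p8) → 115.5157
  f6: (p15, p14, p12) → 83.2288
  f7: (p15, p9, p7) → 111.3543
  f8: (p15, p12, p8) → 102.5808
  f9: (p15, p9, p8) → 54.1078
  f10: (p11, p9, p5) → 55.9053
  f11: (p11, p9, p7) → 79.9721
  f12: (p11, p1, p7) → 3.1754
  f13: (p10, p15, p14) → 114.2619
  f14: (p10, p11, p1) → 42.5500
  f15: (p10, p1, p7) → 2.7682
  f16: (p10, p15, p7) → 74.6191
  f17: (p10, p14, p5) → 101.0679
  f18: (p10, p11, p5) → 25.2349
Σ area = 1135.891

Check V−E+F: 11 − 27 + 18 = 2.


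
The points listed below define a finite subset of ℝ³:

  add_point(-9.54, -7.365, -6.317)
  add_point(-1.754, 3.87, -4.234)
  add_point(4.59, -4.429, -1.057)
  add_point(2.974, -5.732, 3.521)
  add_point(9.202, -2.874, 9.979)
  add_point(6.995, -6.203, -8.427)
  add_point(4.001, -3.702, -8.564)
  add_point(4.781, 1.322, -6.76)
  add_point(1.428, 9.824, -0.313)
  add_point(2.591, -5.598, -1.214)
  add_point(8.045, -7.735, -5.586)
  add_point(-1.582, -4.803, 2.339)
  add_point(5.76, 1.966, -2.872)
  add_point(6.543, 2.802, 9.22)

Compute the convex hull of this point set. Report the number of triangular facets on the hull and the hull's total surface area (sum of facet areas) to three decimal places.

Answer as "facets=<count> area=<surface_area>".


Extreme-point indices: [0, 1, 3, 4, 5, 6, 7, 8, 10, 11, 12, 13] — 12 of 14 on the boundary.

Per-facet area ½‖(b−a)×(c−a)‖:
  f1: (p13, p8, p0) → 137.0253
  f2: (p3, p10, p0) → 83.6411
  f3: (p3, p10, p4) → 47.1778
  f4: (p1, p8, p0) → 20.5275
  f5: (p1, p6, p0) → 67.9145
  f6: (p7, p1, p8) → 29.0224
  f7: (p7, p1, p6) → 19.1521
  f8: (p11, p13, p0) → 32.1796
  f9: (p11, p13, p4) → 40.4896
  f10: (p11, p3, p0) → 18.6270
  f11: (p11, p3, p4) → 15.2343
  f12: (p5, p7, p6) → 9.2712
  f13: (p5, p10, p0) → 27.9499
  f14: (p5, p6, p0) → 22.9666
  f15: (p12, p10, p4) → 72.4338
  f16: (p12, p13, p4) → 38.2052
  f17: (p12, p5, p10) → 16.8672
  f18: (p12, p5, p7) → 15.6244
  f19: (p12, p13, p8) → 54.0371
  f20: (p12, p7, p8) → 18.1637
Σ area = 786.510

Euler characteristic 12−30+20 = 2 ✓

facets=20 area=786.510


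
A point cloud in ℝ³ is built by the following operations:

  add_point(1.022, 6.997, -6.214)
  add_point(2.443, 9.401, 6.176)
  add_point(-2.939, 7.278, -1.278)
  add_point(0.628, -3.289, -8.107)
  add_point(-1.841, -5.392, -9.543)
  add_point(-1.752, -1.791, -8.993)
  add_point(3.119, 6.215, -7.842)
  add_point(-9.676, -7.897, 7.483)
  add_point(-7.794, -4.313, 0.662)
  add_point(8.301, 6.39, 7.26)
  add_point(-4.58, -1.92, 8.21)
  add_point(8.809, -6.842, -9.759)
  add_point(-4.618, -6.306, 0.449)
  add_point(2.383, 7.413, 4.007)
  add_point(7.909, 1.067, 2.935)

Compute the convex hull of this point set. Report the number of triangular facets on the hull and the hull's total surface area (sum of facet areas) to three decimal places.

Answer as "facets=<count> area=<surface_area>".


Points on the hull: [0, 1, 2, 4, 5, 6, 7, 8, 9, 10, 11, 14] (12 of 15).

Per-facet area ½‖(b−a)×(c−a)‖:
  f1: (p10, p1, p7) → 15.0165
  f2: (p14, p11, p7) → 151.7386
  f3: (p4, p11, p7) → 92.6715
  f4: (p8, p4, p7) → 27.0840
  f5: (p8, p4, p5) → 21.1443
  f6: (p6, p4, p11) → 66.1031
  f7: (p6, p4, p5) → 8.5130
  f8: (p9, p10, p7) → 19.6164
  f9: (p9, p14, p7) → 67.3450
  f10: (p9, p10, p1) → 44.9144
  f11: (p9, p6, p1) → 48.0251
  f12: (p9, p14, p11) → 17.7063
  f13: (p9, p6, p11) → 114.7325
  f14: (p2, p1, p7) → 88.5550
  f15: (p2, p8, p7) → 39.0109
  f16: (p2, p8, p5) → 63.3013
  f17: (p0, p6, p5) → 13.0238
  f18: (p0, p2, p5) → 30.3773
  f19: (p0, p6, p1) → 14.7633
  f20: (p0, p2, p1) → 28.7877
Σ area = 972.430

Euler: V−E+F = 12−30+20 = 2.

facets=20 area=972.430


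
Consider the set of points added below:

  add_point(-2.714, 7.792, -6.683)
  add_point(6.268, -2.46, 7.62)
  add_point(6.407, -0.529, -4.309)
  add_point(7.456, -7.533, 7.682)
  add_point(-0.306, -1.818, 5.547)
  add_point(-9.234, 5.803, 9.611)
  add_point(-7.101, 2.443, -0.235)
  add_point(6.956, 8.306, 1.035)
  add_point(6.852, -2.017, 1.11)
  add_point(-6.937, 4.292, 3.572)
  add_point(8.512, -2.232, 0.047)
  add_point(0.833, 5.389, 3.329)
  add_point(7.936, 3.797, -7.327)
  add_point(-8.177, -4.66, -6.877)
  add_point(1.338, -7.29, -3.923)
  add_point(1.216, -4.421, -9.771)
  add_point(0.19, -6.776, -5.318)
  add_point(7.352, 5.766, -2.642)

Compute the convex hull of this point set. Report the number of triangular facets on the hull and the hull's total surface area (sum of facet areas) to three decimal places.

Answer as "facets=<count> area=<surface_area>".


facets=18 area=1034.381

Extreme-point indices: [0, 1, 3, 5, 7, 10, 12, 13, 14, 15, 16] — 11 of 18 on the boundary.

Facet areas (half cross-product norm):
  f1: (p0, p7, p5) → 104.9179
  f2: (p3, p7, p10) → 44.2621
  f3: (p3, p15, p10) → 51.0286
  f4: (p1, p7, p5) → 106.8634
  f5: (p1, p3, p5) → 34.8590
  f6: (p1, p3, p7) → 18.6996
  f7: (p12, p0, p15) → 59.2063
  f8: (p12, p15, p10) → 50.1016
  f9: (p12, p0, p7) → 51.7072
  f10: (p12, p7, p10) → 42.2955
  f11: (p13, p0, p15) → 61.2151
  f12: (p13, p3, p5) → 187.2561
  f13: (p13, p0, p5) → 116.6379
  f14: (p14, p3, p15) → 25.0187
  f15: (p14, p13, p3) → 49.0062
  f16: (p16, p13, p15) → 22.4807
  f17: (p16, p14, p15) → 3.6826
  f18: (p16, p14, p13) → 5.1426
Σ area = 1034.381

Check V−E+F: 11 − 27 + 18 = 2.


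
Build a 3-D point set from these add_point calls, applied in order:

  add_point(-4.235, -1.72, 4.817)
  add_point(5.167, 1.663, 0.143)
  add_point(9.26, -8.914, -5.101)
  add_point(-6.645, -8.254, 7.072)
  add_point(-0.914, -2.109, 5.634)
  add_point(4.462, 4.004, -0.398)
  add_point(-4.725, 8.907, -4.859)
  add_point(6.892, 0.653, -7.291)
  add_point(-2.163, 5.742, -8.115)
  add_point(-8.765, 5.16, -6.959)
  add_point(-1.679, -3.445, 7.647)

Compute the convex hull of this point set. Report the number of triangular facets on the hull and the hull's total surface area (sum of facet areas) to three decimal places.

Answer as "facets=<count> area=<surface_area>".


facets=16 area=739.184

Extreme-point indices: [0, 1, 2, 3, 5, 6, 7, 8, 9, 10] — 10 of 11 on the boundary.

Area of each hull facet:
  f1: (p3, p2, p9) → 184.8527
  f2: (p3, p10, p2) → 60.3919
  f3: (p0, p10, p6) → 18.8196
  f4: (p0, p3, p10) → 14.2005
  f5: (p0, p6, p9) → 41.4842
  f6: (p0, p3, p9) → 42.9995
  f7: (p8, p6, p9) → 14.7946
  f8: (p8, p7, p6) → 20.0624
  f9: (p8, p2, p9) → 54.8168
  f10: (p8, p7, p2) → 38.3805
  f11: (p5, p10, p6) → 70.7319
  f12: (p5, p7, p6) → 45.3675
  f13: (p1, p10, p2) → 70.7180
  f14: (p1, p5, p10) → 13.0889
  f15: (p1, p7, p2) → 38.8395
  f16: (p1, p5, p7) → 9.6354
Σ area = 739.184

Euler characteristic 10−24+16 = 2 ✓


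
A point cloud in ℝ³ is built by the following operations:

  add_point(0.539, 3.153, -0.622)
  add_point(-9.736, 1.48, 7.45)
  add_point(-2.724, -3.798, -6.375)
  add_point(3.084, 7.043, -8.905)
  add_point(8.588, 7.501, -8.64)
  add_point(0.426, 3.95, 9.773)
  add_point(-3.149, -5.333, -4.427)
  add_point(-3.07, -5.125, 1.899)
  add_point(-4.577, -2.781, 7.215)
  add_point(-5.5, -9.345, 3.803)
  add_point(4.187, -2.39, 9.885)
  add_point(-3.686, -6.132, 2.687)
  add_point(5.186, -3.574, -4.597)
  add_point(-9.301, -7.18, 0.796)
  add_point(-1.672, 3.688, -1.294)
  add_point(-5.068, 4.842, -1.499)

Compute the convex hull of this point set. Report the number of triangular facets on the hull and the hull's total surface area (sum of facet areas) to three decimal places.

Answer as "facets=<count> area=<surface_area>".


facets=20 area=882.809

Extreme-point indices: [1, 2, 3, 4, 5, 6, 8, 9, 10, 12, 13, 15] — 12 of 16 on the boundary.

Area of each hull facet:
  f1: (p5, p10, p1) → 37.8055
  f2: (p5, p10, p4) → 75.3271
  f3: (p8, p9, p1) → 21.8804
  f4: (p8, p10, p1) → 21.9506
  f5: (p8, p10, p9) → 32.7223
  f6: (p15, p5, p1) → 54.2380
  f7: (p13, p9, p1) → 29.0081
  f8: (p13, p15, p1) → 55.8267
  f9: (p13, p15, p2) → 51.4293
  f10: (p12, p10, p9) → 87.3321
  f11: (p12, p10, p4) → 85.9596
  f12: (p12, p2, p4) → 48.5073
  f13: (p3, p2, p4) → 29.6032
  f14: (p3, p15, p2) → 54.3106
  f15: (p3, p5, p4) → 52.5634
  f16: (p3, p15, p5) → 67.6077
  f17: (p6, p13, p9) → 21.8955
  f18: (p6, p13, p2) → 6.8891
  f19: (p6, p12, p9) → 37.7489
  f20: (p6, p12, p2) → 10.2033
Σ area = 882.809

Euler: V−E+F = 12−30+20 = 2.


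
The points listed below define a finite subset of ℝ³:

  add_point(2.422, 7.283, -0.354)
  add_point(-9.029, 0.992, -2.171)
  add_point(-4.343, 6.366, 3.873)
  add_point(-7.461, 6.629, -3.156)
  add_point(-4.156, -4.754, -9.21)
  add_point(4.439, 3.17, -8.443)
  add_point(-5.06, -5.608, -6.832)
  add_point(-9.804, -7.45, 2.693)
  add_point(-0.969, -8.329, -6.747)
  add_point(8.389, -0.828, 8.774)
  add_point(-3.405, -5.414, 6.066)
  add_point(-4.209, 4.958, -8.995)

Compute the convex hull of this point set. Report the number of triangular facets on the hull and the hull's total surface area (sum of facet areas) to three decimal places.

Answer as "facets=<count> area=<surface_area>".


12 of the 12 inputs are extreme points: [0, 1, 2, 3, 4, 5, 6, 7, 8, 9, 10, 11].

Triangle areas on the boundary:
  f1: (p2, p0, p9) → 54.4913
  f2: (p5, p11, p0) → 39.8502
  f3: (p5, p0, p9) → 61.5499
  f4: (p5, p8, p9) → 112.9303
  f5: (p5, p4, p8) → 31.5434
  f6: (p5, p4, p11) → 42.0562
  f7: (p10, p2, p7) → 44.8481
  f8: (p10, p2, p9) → 75.5326
  f9: (p10, p8, p7) → 47.3262
  f10: (p10, p8, p9) → 85.9299
  f11: (p1, p2, p7) → 44.6145
  f12: (p1, p4, p7) → 50.1132
  f13: (p1, p4, p11) → 40.9805
  f14: (p3, p11, p0) → 34.6879
  f15: (p3, p2, p0) → 30.5705
  f16: (p3, p1, p11) → 20.4256
  f17: (p3, p1, p2) → 22.7578
  f18: (p6, p8, p7) → 25.6495
  f19: (p6, p4, p7) → 2.5942
  f20: (p6, p4, p8) → 6.5674
Σ area = 875.019

Check V−E+F: 12 − 30 + 20 = 2.

facets=20 area=875.019


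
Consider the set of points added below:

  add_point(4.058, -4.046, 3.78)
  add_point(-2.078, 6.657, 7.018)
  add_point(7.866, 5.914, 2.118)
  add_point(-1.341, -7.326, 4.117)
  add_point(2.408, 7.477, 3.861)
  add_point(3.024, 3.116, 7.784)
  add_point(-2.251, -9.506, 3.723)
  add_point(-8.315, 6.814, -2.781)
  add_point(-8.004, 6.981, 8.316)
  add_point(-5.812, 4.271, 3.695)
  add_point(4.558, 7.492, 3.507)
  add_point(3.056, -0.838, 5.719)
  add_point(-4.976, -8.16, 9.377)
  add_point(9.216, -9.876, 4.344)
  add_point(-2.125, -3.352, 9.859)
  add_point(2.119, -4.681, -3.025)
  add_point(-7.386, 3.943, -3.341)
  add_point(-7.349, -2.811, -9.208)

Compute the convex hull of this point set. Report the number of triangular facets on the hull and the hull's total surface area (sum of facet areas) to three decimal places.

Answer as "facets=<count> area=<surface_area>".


facets=22 area=993.301

Extreme-point indices: [1, 2, 4, 5, 6, 7, 8, 10, 12, 13, 14, 15, 17] — 13 of 18 on the boundary.

Facet areas (half cross-product norm):
  f1: (p17, p8, p7) → 53.2721
  f2: (p4, p10, p7) → 9.0618
  f3: (p4, p8, p7) → 58.5525
  f4: (p4, p8, p10) → 2.9816
  f5: (p5, p8, p14) → 47.0639
  f6: (p5, p14, p13) → 58.9120
  f7: (p2, p5, p13) → 58.5349
  f8: (p2, p5, p10) → 12.1907
  f9: (p2, p10, p7) → 22.8347
  f10: (p2, p17, p7) → 98.2467
  f11: (p12, p14, p13) → 39.8210
  f12: (p12, p8, p14) → 29.5315
  f13: (p12, p17, p8) → 140.8021
  f14: (p1, p8, p10) → 7.1411
  f15: (p1, p5, p10) → 18.9633
  f16: (p1, p5, p8) → 11.4208
  f17: (p15, p17, p13) → 23.9609
  f18: (p15, p2, p13) → 74.2476
  f19: (p15, p2, p17) → 67.3638
  f20: (p6, p17, p13) → 81.6490
  f21: (p6, p12, p13) → 34.0679
  f22: (p6, p12, p17) → 42.6816
Σ area = 993.301

Check V−E+F: 13 − 33 + 22 = 2.


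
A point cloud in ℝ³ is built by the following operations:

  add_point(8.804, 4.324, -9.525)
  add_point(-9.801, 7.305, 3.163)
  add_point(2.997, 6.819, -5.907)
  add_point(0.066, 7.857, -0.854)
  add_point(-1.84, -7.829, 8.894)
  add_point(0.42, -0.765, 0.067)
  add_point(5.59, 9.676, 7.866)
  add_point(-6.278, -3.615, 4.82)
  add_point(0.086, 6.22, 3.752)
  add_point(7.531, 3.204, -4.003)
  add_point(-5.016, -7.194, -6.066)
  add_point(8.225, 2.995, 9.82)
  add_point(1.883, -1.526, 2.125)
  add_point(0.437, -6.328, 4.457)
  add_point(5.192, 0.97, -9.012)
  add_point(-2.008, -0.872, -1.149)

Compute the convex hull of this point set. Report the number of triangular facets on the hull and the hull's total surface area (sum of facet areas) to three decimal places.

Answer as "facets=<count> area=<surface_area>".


facets=18 area=1007.679

Hull vertices (11/16): indices [0, 1, 2, 3, 4, 6, 7, 10, 11, 13, 14].

Facet areas (half cross-product norm):
  f1: (p6, p4, p1) → 135.2467
  f2: (p2, p6, p0) → 47.6826
  f3: (p2, p10, p1) → 117.5696
  f4: (p11, p6, p0) → 68.5726
  f5: (p11, p6, p4) → 50.5349
  f6: (p7, p4, p1) → 25.4251
  f7: (p7, p10, p1) → 65.5999
  f8: (p7, p10, p4) → 40.6929
  f9: (p13, p10, p4) → 26.1879
  f10: (p13, p11, p0) → 121.2611
  f11: (p13, p11, p4) → 34.3514
  f12: (p3, p6, p1) → 54.9605
  f13: (p3, p2, p1) → 20.2453
  f14: (p3, p2, p6) → 27.3021
  f15: (p14, p13, p0) → 31.4658
  f16: (p14, p13, p10) → 78.0167
  f17: (p14, p2, p0) → 16.5329
  f18: (p14, p2, p10) → 46.0312
Σ area = 1007.679

Euler: V−E+F = 11−27+18 = 2.


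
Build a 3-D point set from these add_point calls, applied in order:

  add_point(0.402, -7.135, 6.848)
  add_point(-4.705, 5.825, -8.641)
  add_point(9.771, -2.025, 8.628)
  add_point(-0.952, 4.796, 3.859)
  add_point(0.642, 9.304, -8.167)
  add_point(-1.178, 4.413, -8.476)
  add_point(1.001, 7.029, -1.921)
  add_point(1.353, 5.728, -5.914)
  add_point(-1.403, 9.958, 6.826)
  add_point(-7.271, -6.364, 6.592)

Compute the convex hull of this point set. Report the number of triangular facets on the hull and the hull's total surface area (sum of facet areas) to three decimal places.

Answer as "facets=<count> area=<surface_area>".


8 of the 10 inputs are extreme points: [0, 1, 2, 4, 5, 7, 8, 9].

Facet areas (half cross-product norm):
  f1: (p8, p2, p9) → 127.4340
  f2: (p1, p8, p9) → 134.3701
  f3: (p4, p8, p2) → 124.8138
  f4: (p4, p1, p8) → 48.4363
  f5: (p0, p2, p9) → 23.9267
  f6: (p5, p1, p9) → 37.0312
  f7: (p5, p0, p9) → 73.2219
  f8: (p5, p4, p1) → 9.9375
  f9: (p5, p0, p2) → 103.8080
  f10: (p7, p4, p2) → 21.6318
  f11: (p7, p5, p2) → 25.9526
  f12: (p7, p5, p4) → 8.0898
Σ area = 738.654

Euler characteristic 8−18+12 = 2 ✓

facets=12 area=738.654


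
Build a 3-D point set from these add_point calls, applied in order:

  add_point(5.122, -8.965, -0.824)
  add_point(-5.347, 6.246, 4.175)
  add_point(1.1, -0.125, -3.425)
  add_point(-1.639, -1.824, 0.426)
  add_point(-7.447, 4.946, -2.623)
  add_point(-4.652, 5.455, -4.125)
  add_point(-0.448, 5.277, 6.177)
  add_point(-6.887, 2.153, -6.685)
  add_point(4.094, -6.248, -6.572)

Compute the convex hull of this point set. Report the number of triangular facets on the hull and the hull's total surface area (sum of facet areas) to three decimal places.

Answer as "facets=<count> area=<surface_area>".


Extreme-point indices: [0, 1, 2, 3, 4, 5, 6, 7, 8] — 9 of 9 on the boundary.

Area of each hull facet:
  f1: (p1, p6, p0) → 43.1726
  f2: (p8, p6, p0) → 54.1195
  f3: (p3, p1, p4) → 31.8854
  f4: (p3, p1, p0) → 19.3389
  f5: (p7, p8, p0) → 40.9909
  f6: (p7, p3, p4) → 22.8676
  f7: (p7, p3, p0) → 39.3875
  f8: (p5, p7, p8) → 32.7251
  f9: (p5, p7, p4) → 7.3348
  f10: (p5, p1, p4) → 11.4750
  f11: (p5, p1, p6) → 21.6297
  f12: (p2, p8, p6) → 24.2980
  f13: (p2, p5, p6) → 41.7278
  f14: (p2, p5, p8) → 17.5209
Σ area = 408.474

Euler characteristic 9−21+14 = 2 ✓

facets=14 area=408.474
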